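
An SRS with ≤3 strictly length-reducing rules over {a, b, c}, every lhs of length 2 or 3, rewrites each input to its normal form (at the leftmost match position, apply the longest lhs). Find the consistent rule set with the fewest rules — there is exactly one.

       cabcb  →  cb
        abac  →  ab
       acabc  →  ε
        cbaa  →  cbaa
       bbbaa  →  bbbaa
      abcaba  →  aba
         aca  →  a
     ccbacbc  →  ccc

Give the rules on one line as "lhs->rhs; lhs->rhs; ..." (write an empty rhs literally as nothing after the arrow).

  | cabcb => cacb => cb
  | abac => ab
  | acabc => abc => ac => ε
  | cbaa

ac->; bc->c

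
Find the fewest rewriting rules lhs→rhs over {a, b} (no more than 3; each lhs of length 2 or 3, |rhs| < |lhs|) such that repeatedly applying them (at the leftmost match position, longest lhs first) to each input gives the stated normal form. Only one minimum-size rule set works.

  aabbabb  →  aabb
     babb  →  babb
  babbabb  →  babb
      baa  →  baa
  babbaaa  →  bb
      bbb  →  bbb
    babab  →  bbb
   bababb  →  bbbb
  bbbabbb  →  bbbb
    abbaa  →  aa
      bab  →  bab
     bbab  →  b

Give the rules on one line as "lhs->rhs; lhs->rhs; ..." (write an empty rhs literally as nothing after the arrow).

aaa->b; aba->b; bba->

  | aabbabb => aabb
  | babb
  | babbabb => babb
  | baa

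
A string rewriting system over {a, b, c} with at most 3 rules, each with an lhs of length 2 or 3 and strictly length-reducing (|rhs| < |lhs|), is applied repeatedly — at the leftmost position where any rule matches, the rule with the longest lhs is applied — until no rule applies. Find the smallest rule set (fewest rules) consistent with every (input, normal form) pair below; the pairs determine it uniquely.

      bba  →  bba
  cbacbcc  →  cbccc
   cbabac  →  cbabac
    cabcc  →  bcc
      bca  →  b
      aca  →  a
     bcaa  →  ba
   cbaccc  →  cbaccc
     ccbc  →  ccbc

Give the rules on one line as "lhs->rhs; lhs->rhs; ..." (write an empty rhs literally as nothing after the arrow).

  | bba
  | cbacbcc => cbccc
  | cbabac
  | cabcc => bcc

acb->c; ca->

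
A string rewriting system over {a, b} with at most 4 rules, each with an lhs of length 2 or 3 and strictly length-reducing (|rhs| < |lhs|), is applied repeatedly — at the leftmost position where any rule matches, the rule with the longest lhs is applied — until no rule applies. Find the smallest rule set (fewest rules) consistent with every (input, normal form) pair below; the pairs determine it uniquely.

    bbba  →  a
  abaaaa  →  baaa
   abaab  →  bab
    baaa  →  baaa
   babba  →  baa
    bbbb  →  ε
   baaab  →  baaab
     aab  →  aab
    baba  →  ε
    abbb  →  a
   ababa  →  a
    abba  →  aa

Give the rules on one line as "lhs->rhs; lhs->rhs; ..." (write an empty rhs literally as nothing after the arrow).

aba->b; bb->; bbb->bb

  | bbba => bba => a
  | abaaaa => baaa
  | abaab => bab
  | baaa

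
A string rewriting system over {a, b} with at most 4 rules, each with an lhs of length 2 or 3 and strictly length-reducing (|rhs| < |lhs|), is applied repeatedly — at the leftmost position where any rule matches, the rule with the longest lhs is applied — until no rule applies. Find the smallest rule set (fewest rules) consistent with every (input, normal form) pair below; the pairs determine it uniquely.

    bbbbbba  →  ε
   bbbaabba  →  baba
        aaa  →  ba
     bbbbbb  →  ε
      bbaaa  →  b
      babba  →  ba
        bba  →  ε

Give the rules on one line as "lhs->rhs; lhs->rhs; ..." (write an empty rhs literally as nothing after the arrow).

  | bbbbbba => bbbba => bba => ε
  | bbbaabba => baabba => baba
  | aaa => ba
  | bbbbbb => bbbb => bb => ε

aa->b; aab->a; bb->; bba->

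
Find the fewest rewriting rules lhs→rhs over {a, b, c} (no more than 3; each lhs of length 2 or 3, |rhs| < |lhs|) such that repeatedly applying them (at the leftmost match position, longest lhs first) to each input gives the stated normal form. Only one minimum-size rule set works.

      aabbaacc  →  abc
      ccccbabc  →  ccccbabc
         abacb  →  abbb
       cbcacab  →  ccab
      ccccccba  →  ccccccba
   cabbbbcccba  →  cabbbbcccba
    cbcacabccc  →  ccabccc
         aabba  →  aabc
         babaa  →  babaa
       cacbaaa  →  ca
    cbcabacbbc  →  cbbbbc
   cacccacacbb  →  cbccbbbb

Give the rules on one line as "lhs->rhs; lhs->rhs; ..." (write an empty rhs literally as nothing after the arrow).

  | aabbaacc => aabcacc => aacc => abc
  | ccccbabc
  | abacb => abbb
  | cbcacab => ccab

ac->b; bba->bc; bca->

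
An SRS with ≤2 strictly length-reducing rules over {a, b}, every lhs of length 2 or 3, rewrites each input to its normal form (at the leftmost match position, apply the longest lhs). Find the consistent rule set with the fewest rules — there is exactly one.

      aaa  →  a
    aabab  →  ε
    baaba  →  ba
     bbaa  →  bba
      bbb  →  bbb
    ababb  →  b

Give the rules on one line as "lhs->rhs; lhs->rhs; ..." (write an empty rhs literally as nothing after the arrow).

aa->a; ab->

  | aaa => aa => a
  | aabab => abab => ab => ε
  | baaba => baba => ba
  | bbaa => bba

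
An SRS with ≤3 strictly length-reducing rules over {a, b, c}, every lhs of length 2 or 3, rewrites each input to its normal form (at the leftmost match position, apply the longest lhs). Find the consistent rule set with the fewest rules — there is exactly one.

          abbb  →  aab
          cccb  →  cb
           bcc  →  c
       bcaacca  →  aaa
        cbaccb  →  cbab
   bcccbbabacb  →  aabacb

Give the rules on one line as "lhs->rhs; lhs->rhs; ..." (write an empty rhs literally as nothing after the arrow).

  | abbb => aab
  | cccb => cb
  | bcc => c
  | bcaacca => aacca => aaa

bb->a; bc->; cc->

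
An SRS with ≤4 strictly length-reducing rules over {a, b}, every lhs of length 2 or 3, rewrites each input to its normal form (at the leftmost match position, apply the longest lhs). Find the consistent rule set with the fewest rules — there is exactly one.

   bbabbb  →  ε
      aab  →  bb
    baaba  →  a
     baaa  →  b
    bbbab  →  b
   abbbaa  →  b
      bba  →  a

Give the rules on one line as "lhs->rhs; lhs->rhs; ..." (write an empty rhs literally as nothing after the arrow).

  | bbabbb => abbb => aaa => ba => ε
  | aab => bb
  | baaba => aba => a
  | baaa => aa => b

aa->b; ba->; bba->a; bbb->aa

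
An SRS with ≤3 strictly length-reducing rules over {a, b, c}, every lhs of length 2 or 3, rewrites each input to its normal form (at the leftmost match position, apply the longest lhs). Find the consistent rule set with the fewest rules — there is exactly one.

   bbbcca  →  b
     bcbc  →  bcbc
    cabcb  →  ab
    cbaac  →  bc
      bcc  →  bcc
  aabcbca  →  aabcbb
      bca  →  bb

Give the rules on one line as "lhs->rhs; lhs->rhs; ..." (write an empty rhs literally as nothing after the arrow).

ba->; bbc->a; ca->b

  | bbbcca => baca => ca => b
  | bcbc
  | cabcb => bbcb => ab
  | cbaac => cac => bc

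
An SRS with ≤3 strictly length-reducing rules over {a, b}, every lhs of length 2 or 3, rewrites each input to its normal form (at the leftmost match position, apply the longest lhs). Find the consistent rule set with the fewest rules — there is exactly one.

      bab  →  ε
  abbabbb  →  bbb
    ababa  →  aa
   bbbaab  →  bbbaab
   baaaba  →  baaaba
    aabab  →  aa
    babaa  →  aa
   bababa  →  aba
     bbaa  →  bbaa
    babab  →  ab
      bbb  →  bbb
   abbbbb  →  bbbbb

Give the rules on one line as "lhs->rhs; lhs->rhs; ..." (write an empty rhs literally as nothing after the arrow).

abb->bb; bab->

  | bab => ε
  | abbabbb => bbabbb => bbb
  | ababa => aa
  | bbbaab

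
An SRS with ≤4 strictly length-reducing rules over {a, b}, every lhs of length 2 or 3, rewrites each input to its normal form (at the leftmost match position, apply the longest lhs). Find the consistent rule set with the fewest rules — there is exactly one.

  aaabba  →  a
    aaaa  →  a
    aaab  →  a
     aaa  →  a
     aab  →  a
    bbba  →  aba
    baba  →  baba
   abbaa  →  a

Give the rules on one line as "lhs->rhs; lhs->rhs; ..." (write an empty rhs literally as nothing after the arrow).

  | aaabba => aabba => aaba => aaa => aa => a
  | aaaa => aaa => aa => a
  | aaab => aab => aa => a
  | aaa => aa => a

aa->a; aab->aa; bb->a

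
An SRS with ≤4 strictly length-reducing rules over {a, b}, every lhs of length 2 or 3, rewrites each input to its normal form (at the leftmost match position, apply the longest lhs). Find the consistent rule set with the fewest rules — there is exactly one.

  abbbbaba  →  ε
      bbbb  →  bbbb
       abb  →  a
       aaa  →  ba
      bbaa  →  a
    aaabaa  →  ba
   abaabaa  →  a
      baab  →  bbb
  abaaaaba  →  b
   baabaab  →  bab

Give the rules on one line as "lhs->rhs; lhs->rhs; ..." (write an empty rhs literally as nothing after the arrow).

  | abbbbaba => abbaba => aaba => bba => ε
  | bbbb
  | abb => a
  | aaa => ba

aa->b; aba->; abb->a; bba->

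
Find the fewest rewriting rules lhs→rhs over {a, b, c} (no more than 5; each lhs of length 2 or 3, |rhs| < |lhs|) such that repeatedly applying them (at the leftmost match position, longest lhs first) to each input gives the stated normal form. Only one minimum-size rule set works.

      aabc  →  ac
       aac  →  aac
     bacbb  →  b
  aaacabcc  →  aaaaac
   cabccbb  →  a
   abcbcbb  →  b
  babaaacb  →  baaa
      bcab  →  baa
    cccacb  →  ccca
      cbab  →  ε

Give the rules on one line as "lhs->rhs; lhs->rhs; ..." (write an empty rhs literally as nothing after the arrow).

  | aabc => ac
  | aac
  | bacbb => bab => b
  | aaacabcc => aaaaacc => aaaaac

ab->; acc->ac; cab->aa; cb->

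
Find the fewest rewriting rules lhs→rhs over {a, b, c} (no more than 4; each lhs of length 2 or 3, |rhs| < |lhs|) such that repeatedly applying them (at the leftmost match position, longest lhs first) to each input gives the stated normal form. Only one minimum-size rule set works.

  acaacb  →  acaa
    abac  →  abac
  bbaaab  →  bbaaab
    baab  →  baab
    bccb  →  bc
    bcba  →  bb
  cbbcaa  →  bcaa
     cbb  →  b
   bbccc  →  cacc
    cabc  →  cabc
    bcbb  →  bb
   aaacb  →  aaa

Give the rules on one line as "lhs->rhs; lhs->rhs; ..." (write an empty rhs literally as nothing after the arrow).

  | acaacb => acaa
  | abac
  | bbaaab
  | baab

bbc->ca; cb->; cba->b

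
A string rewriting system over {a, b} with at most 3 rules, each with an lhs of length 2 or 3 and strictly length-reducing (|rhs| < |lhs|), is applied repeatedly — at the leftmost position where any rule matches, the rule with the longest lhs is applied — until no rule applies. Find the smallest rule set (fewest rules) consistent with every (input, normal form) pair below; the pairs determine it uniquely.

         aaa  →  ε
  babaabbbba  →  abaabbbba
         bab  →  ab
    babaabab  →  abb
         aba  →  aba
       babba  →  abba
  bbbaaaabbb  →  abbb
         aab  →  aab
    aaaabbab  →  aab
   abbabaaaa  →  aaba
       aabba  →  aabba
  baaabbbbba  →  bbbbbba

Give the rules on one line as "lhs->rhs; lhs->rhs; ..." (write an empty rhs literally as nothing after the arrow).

aaa->; bab->ab

  | aaa => ε
  | babaabbbba => abaabbbba
  | bab => ab
  | babaabab => abaabab => abaaab => abb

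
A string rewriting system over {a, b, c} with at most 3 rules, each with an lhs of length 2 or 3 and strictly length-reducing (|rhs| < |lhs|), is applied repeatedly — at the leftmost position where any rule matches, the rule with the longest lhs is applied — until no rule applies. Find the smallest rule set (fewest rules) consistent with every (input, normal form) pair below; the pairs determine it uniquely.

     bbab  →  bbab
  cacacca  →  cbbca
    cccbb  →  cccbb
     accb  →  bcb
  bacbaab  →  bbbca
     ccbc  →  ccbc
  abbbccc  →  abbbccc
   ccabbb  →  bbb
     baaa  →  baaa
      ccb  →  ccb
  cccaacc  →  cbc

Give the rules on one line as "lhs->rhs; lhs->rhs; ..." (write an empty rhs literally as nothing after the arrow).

  | bbab
  | cacacca => cbacca => cbbca
  | cccbb
  | accb => bcb

aab->ca; ac->b; cca->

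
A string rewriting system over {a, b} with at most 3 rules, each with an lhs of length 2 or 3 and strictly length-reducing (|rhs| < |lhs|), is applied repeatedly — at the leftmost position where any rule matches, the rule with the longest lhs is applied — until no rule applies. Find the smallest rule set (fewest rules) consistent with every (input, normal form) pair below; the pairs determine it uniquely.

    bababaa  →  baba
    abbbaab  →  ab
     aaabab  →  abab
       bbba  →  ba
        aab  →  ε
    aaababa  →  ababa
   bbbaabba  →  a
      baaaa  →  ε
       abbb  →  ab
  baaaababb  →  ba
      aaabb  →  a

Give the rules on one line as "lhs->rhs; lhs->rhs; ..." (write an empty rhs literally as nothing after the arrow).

  | bababaa => bababb => baba
  | abbbaab => abaab => abbb => ab
  | aaabab => abab
  | bbba => ba

aa->b; aaa->a; bb->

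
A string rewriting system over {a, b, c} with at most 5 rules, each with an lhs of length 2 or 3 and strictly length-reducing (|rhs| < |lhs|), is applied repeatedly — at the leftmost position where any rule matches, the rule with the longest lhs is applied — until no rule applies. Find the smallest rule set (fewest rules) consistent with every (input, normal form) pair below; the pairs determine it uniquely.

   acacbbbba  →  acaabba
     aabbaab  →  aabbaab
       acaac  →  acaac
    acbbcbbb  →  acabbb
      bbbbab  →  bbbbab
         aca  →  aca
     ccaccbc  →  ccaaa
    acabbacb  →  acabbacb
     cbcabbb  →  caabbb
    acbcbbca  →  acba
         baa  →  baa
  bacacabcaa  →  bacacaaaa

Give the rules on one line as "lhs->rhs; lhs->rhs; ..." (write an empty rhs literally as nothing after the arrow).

  | acacbbbba => acaccbba => acaabba
  | aabbaab
  | acaac
  | acbbcbbb => acccbbb => acabbb

aba->b; bc->a; cbb->cc; ccb->ab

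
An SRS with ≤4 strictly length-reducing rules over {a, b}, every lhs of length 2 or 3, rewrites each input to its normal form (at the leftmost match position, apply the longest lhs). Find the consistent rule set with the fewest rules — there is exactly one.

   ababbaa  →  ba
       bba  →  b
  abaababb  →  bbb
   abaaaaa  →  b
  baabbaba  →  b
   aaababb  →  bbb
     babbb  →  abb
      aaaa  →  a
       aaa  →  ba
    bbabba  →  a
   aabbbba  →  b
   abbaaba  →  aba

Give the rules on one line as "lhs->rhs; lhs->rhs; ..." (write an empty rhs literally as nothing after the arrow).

aa->b; baa->a; bab->a; bba->aa

  | ababbaa => aabaa => bbaa => aaa => ba
  | bba => aa => b
  | abaababb => aababb => bbabb => aabb => bbb
  | abaaaaa => aaaaa => baaa => aa => b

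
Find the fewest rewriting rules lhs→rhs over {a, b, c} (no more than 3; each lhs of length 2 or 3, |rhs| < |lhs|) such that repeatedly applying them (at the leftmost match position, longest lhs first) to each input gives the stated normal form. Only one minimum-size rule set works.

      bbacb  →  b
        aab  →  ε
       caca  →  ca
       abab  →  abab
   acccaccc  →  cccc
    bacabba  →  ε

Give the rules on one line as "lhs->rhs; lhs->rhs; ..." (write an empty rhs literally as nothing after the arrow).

aa->b; ac->; bb->

  | bbacb => acb => b
  | aab => bb => ε
  | caca => ca
  | abab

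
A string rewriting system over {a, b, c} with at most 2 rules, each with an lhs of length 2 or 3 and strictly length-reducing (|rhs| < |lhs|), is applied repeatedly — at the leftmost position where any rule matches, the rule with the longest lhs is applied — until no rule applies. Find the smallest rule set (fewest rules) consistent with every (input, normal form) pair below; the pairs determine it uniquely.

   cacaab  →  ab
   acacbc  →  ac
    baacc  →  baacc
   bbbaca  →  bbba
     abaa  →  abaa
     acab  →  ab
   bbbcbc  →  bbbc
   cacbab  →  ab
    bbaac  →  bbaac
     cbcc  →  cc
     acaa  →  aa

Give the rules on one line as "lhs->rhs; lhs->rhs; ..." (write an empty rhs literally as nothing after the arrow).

  | cacaab => caab => ab
  | acacbc => acbc => ac
  | baacc
  | bbbaca => bbba

ca->; cb->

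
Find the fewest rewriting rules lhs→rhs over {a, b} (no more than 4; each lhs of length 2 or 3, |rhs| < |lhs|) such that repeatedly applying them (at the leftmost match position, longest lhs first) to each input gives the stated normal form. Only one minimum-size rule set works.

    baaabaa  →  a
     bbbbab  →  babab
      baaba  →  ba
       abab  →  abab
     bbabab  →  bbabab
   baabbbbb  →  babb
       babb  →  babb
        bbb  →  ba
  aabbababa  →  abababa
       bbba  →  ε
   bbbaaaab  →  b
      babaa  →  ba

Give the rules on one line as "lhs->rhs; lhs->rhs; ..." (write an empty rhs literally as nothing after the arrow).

  | baaabaa => abaa => a
  | bbbbab => babab
  | baaba => ba
  | abab

aaa->; aab->a; baa->; bbb->ba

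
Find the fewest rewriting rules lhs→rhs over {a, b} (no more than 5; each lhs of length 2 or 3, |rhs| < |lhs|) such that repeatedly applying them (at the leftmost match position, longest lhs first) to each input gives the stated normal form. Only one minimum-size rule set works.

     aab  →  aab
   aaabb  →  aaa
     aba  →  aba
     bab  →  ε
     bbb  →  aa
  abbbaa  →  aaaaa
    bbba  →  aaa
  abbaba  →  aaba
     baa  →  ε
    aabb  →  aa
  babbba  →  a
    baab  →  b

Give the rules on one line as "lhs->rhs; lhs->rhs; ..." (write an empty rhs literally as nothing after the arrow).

baa->; bab->; bb->; bbb->aa

  | aab
  | aaabb => aaa
  | aba
  | bab => ε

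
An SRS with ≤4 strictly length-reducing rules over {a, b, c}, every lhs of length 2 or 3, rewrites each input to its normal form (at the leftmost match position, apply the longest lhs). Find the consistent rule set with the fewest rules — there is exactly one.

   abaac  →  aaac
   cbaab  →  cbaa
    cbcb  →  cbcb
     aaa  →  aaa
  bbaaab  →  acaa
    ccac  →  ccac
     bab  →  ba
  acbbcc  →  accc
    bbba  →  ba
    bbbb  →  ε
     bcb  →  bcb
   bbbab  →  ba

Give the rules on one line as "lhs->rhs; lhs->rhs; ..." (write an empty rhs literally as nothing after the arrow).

  | abaac => aaac
  | cbaab => cbaa
  | cbcb
  | aaa

ab->a; bb->; bba->ac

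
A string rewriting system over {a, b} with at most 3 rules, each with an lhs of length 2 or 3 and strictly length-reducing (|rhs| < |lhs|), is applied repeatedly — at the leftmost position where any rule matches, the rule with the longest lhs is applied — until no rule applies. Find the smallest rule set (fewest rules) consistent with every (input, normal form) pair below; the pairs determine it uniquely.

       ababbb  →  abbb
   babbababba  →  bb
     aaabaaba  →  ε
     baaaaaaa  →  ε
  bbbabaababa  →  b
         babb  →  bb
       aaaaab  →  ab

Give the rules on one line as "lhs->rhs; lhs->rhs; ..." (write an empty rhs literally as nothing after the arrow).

  | ababbb => abbb
  | babbababba => bbababba => bbabba => bbba => bb
  | aaabaaba => abaaba => aaba => ba => ε
  | baaaaaaa => aaaaaa => aaaa => aa => ε

aa->; ba->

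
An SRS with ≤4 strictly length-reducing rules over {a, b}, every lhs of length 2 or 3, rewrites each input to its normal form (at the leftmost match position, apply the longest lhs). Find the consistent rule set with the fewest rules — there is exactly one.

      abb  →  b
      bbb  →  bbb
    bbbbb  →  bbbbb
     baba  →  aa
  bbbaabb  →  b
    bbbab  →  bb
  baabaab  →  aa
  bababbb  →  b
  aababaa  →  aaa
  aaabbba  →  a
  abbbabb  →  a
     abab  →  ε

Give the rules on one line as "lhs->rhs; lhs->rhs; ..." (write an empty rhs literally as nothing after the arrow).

ab->; ba->b; bab->a

  | abb => b
  | bbb
  | bbbbb
  | baba => aa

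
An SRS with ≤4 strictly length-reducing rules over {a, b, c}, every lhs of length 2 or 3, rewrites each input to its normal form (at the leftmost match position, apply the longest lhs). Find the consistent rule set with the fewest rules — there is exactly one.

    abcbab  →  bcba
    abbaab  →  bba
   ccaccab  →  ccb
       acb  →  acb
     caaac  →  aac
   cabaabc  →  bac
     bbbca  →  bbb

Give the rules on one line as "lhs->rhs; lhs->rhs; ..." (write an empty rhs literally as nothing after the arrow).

ab->b; bab->ba; ca->

  | abcbab => bcbab => bcba
  | abbaab => bbaab => bbab => bba
  | ccaccab => cccab => ccb
  | acb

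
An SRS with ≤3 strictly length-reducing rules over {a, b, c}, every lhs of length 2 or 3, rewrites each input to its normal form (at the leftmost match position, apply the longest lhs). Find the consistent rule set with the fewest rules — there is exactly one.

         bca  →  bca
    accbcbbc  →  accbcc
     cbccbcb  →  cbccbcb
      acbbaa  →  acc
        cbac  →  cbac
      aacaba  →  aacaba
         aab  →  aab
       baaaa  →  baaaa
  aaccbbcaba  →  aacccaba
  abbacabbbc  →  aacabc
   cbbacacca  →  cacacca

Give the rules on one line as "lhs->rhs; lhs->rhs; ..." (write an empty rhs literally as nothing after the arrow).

  | bca
  | accbcbbc => accbcc
  | cbccbcb
  | acbbaa => acaa => acc

bb->; caa->cc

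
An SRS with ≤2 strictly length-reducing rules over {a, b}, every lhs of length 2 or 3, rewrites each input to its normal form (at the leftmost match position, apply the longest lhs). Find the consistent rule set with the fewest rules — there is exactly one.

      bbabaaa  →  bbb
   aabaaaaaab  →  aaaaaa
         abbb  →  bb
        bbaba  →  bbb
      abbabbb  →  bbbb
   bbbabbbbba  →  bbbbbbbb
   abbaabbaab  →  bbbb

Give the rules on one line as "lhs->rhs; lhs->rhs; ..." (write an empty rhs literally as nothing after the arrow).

  | bbabaaa => bbbaaa => bbbaa => bbba => bbb
  | aabaaaaaab => aaaaaaab => aaaaaa
  | abbb => bb
  | bbaba => bbba => bbb

ab->; ba->b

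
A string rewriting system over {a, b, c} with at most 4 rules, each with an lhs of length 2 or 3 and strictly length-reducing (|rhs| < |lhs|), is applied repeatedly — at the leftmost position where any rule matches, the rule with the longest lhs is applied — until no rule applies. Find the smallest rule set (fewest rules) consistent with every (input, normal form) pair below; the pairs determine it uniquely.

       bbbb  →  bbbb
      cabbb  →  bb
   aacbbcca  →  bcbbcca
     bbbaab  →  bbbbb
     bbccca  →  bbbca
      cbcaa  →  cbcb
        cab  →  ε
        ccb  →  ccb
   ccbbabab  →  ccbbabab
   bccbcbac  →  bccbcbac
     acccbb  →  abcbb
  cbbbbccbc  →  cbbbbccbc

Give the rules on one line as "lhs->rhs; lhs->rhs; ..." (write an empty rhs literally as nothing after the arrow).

  | bbbb
  | cabbb => bb
  | aacbbcca => bcbbcca
  | bbbaab => bbbbb

aa->b; cab->; ccc->bc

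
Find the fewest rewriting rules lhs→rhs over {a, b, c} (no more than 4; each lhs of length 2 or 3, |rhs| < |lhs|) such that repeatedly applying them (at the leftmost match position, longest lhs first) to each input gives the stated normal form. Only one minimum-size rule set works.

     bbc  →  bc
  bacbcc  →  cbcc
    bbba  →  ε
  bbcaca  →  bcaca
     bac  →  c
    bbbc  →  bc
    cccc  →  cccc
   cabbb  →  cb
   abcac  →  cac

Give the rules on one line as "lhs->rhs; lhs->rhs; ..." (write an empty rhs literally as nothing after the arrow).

  | bbc => bc
  | bacbcc => cbcc
  | bbba => bba => ba => ε
  | bbcaca => bcaca

ab->; ba->; bb->b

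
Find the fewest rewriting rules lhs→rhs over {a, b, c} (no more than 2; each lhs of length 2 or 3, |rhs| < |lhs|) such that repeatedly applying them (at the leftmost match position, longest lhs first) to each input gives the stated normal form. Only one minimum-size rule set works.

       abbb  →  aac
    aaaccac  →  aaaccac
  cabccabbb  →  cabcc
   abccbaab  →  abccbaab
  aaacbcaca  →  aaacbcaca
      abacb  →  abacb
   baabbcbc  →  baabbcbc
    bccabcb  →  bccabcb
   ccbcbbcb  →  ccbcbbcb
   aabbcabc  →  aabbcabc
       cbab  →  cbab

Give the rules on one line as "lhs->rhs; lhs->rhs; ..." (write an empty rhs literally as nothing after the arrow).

bbb->ac; caa->

  | abbb => aac
  | aaaccac
  | cabccabbb => cabccaac => cabcc
  | abccbaab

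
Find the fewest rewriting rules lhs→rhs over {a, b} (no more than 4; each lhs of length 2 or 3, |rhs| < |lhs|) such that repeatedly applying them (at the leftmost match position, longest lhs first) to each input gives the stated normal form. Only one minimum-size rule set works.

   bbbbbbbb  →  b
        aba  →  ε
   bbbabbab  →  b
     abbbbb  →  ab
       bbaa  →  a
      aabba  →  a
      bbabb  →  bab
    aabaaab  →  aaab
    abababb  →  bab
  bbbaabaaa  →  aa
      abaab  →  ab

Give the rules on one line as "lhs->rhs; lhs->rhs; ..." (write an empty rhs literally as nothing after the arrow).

aba->; baa->a; bb->b

  | bbbbbbbb => bbbbbbb => bbbbbb => bbbbb => bbbb => bbb => bb => b
  | aba => ε
  | bbbabbab => bbabbab => babbab => babab => bb => b
  | abbbbb => abbbb => abbb => abb => ab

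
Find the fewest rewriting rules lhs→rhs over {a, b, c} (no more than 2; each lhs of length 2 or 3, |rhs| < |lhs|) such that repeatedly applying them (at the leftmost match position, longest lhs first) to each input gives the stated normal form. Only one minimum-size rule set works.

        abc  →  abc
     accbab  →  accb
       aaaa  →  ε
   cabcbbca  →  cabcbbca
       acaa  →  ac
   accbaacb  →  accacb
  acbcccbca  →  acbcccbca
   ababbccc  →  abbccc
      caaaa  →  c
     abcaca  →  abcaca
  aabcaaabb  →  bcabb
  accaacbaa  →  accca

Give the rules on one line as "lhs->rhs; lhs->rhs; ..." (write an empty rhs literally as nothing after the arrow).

aa->; ba->

  | abc
  | accbab => accb
  | aaaa => aa => ε
  | cabcbbca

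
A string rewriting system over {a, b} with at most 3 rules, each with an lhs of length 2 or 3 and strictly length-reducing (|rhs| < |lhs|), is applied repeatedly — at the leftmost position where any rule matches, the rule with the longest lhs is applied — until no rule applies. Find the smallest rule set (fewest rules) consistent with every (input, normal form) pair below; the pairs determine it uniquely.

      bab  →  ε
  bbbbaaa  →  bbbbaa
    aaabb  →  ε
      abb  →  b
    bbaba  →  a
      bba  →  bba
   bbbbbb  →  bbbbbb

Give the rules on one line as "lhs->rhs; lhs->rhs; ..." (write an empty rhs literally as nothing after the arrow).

  | bab => ab => ε
  | bbbbaaa => bbbbaa
  | aaabb => aabb => ab => ε
  | abb => b

aaa->aa; ab->; bab->ab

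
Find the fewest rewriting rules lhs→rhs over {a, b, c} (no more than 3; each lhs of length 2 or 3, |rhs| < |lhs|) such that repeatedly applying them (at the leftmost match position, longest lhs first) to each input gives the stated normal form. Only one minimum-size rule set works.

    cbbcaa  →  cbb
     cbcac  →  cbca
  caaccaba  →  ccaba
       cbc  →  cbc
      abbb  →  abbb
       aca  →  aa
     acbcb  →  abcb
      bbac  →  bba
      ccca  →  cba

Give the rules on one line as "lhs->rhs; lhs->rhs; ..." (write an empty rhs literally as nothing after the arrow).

ac->a; caa->; ccc->cb

  | cbbcaa => cbb
  | cbcac => cbca
  | caaccaba => ccaba
  | cbc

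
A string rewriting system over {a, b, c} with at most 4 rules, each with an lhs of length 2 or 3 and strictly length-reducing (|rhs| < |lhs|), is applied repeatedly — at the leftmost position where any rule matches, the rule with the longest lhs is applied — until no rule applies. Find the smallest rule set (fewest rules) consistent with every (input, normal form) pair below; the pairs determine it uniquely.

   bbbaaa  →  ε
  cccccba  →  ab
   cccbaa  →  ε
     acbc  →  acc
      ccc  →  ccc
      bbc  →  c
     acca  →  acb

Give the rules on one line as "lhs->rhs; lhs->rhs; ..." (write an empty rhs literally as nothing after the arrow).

  | bbbaaa => bbaa => ba => ε
  | cccccba => cccaba => ccbba => abba => ab
  | cccbaa => cabaa => bbaa => ba => ε
  | acbc => acc

ba->; bc->c; ca->b; ccb->ab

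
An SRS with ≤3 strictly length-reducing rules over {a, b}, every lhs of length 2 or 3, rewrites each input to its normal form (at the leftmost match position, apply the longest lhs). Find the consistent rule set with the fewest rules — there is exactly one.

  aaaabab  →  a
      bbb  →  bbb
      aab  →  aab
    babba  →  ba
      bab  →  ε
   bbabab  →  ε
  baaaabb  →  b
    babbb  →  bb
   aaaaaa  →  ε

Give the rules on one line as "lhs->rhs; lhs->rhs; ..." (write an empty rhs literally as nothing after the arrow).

  | aaaabab => abab => a
  | bbb
  | aab
  | babba => ba

aaa->; bab->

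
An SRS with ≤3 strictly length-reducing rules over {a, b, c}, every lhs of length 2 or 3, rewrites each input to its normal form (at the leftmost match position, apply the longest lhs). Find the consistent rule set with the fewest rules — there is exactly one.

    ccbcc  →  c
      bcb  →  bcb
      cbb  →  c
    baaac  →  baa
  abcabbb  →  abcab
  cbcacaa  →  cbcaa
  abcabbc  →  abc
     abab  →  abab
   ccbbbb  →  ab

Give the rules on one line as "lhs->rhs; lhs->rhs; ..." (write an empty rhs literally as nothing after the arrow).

  | ccbcc => acc => c
  | bcb
  | cbb => c
  | baaac => baa

ac->; bb->; ccb->a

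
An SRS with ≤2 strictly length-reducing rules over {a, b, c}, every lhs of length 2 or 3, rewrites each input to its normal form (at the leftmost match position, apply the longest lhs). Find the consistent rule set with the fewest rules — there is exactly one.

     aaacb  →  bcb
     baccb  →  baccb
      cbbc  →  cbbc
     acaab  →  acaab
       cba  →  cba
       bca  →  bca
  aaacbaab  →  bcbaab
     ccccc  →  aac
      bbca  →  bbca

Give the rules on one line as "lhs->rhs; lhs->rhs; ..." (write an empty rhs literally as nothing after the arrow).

  | aaacb => bcb
  | baccb
  | cbbc
  | acaab

aaa->b; ccc->ac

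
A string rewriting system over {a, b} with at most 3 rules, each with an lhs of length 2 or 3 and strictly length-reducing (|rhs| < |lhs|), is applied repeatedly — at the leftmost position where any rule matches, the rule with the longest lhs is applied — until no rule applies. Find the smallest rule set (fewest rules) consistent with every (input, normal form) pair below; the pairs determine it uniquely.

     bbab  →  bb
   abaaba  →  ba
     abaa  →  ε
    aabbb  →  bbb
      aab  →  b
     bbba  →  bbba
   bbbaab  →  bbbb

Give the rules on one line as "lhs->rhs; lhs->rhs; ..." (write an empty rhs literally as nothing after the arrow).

  | bbab => bb
  | abaaba => aaba => ba
  | abaa => aa => ε
  | aabbb => bbb

aa->; ab->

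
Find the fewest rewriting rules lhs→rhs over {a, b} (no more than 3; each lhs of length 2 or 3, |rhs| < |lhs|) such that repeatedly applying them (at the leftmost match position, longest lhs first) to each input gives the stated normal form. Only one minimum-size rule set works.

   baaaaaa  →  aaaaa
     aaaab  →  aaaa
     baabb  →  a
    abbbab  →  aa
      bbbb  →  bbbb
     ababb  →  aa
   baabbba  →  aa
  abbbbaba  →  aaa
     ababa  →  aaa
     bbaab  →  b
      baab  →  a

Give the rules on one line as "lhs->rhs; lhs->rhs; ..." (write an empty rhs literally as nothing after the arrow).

  | baaaaaa => aaaaa
  | aaaab => aaaa
  | baabb => abb => ab => a
  | abbbab => abbab => abab => aab => aa

ab->a; ba->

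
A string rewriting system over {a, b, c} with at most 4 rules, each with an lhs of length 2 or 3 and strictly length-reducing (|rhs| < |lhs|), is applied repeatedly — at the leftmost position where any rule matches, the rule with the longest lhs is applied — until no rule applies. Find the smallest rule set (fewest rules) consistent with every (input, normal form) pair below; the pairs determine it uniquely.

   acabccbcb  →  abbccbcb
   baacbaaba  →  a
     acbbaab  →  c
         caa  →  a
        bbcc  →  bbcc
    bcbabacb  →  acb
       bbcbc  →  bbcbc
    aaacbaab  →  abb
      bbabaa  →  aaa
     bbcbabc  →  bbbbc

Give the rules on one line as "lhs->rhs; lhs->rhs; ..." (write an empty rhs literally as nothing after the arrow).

aab->c; ba->a; ca->b

  | acabccbcb => abbccbcb
  | baacbaaba => aacbaaba => aacaaba => aababa => caba => bba => ba => a
  | acbbaab => acbaab => acaab => abab => aab => c
  | caa => ba => a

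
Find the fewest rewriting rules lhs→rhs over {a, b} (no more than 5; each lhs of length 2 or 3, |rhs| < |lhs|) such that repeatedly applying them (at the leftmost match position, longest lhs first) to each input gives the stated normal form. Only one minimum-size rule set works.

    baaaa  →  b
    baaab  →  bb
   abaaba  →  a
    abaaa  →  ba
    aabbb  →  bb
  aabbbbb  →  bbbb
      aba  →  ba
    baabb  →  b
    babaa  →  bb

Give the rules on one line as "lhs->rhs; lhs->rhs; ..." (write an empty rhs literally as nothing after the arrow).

aab->; ab->b; abb->; baa->ab

  | baaaa => abaa => baa => ab => b
  | baaab => abab => bab => bb
  | abaaba => baaba => abba => a
  | abaaa => baaa => aba => ba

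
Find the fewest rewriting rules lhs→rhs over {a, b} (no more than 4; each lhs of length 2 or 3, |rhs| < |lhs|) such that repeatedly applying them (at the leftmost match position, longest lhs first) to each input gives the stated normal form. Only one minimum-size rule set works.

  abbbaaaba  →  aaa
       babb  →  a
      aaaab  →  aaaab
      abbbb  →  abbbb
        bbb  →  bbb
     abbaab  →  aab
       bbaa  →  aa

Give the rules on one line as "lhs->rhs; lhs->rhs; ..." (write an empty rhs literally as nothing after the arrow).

aba->a; ba->a; bab->ba

  | abbbaaaba => abbaaaba => abaaaba => aaaba => aaa
  | babb => bab => ba => a
  | aaaab
  | abbbb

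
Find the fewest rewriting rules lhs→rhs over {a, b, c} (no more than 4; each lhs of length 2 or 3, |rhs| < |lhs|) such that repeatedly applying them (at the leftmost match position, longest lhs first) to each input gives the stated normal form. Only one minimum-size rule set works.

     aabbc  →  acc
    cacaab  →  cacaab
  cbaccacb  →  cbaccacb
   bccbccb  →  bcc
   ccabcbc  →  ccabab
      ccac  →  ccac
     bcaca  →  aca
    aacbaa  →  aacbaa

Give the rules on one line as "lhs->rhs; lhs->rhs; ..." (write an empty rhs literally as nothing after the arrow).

  | aabbc => acc
  | cacaab
  | cbaccacb
  | bccbccb => bcccb => bcc

abb->c; bca->a; cbc->ab; ccb->c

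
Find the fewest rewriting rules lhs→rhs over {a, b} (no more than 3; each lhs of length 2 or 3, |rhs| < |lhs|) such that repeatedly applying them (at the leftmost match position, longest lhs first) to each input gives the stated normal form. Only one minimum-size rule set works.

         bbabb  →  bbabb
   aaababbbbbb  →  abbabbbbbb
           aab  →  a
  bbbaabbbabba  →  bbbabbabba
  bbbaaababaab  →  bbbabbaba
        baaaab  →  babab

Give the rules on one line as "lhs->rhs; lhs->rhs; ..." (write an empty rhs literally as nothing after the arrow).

  | bbabb
  | aaababbbbbb => abbabbbbbb
  | aab => a
  | bbbaabbbabba => bbbabbabba

aaa->ab; aab->a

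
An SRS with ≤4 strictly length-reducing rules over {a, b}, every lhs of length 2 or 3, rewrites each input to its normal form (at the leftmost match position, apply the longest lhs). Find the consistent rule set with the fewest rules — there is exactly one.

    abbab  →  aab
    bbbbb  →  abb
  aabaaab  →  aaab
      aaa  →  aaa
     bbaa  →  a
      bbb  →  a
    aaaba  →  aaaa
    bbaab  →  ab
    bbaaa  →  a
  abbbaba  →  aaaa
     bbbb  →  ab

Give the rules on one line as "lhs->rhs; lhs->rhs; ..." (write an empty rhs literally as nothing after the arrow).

  | abbab => abab => aab
  | bbbbb => abb
  | aabaaab => aabaab => aabab => aaab
  | aaa

ba->a; baa->ba; bbb->a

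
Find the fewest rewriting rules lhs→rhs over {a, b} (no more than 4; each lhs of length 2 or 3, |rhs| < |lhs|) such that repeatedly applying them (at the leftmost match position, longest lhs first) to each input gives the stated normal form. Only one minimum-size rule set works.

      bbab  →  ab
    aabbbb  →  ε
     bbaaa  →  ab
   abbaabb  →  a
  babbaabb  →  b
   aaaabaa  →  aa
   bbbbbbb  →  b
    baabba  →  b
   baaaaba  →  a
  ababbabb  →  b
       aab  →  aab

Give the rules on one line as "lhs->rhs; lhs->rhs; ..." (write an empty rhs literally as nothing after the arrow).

aaa->ab; abb->; ba->b; bb->

  | bbab => ab
  | aabbbb => abb => ε
  | bbaaa => aaa => ab
  | abbaabb => aabb => a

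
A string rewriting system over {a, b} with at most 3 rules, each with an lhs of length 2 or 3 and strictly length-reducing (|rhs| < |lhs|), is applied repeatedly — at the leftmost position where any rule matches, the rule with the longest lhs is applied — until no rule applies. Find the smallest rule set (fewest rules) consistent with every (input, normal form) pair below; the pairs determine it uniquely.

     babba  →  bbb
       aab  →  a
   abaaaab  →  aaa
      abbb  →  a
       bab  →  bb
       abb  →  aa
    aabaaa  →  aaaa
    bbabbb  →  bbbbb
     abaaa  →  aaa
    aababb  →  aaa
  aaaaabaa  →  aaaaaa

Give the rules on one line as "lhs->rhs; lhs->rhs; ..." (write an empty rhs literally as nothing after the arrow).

ab->; abb->aa; ba->b

  | babba => bbba => bbb
  | aab => a
  | abaaaab => aaaab => aaa
  | abbb => aab => a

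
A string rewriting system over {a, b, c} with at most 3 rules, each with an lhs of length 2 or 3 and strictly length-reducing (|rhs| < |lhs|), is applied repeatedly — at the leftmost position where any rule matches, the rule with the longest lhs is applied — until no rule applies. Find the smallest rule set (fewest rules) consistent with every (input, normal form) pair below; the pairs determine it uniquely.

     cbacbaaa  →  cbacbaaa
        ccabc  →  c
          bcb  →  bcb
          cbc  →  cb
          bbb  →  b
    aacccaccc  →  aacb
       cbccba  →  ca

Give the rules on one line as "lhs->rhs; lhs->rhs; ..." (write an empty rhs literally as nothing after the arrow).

  | cbacbaaa
  | ccabc => bbc => c
  | bcb
  | cbc => cb

bb->; cbc->cb; cca->b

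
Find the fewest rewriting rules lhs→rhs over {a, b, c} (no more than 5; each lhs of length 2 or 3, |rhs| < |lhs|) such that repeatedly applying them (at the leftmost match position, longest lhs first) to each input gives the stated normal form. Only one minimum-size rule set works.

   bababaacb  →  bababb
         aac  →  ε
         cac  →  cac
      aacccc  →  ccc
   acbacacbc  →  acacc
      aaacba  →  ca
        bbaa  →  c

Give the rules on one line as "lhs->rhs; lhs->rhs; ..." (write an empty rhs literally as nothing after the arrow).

aa->c; aac->; bc->c; cba->

  | bababaacb => bababb
  | aac => ε
  | cac
  | aacccc => ccc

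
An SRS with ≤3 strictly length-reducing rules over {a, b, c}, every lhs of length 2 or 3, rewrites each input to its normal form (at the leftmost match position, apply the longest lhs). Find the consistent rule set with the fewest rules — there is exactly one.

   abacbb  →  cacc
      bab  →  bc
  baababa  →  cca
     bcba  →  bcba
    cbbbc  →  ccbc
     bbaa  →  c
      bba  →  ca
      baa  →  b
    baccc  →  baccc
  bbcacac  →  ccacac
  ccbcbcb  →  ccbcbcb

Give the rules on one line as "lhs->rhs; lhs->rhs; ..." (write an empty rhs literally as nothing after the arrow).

aa->; ab->c; bb->c

  | abacbb => cacbb => cacc
  | bab => bc
  | baababa => bbaba => caba => cca
  | bcba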